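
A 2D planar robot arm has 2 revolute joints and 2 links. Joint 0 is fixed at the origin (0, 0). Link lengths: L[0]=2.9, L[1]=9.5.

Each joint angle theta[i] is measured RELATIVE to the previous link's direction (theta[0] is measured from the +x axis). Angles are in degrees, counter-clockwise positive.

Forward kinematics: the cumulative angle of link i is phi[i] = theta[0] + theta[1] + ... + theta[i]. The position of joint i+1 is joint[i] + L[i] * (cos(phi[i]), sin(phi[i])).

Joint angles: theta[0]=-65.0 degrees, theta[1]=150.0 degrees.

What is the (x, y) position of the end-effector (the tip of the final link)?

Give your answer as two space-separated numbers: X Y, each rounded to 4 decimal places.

Answer: 2.0536 6.8356

Derivation:
joint[0] = (0.0000, 0.0000)  (base)
link 0: phi[0] = -65 = -65 deg
  cos(-65 deg) = 0.4226, sin(-65 deg) = -0.9063
  joint[1] = (0.0000, 0.0000) + 2.9 * (0.4226, -0.9063) = (0.0000 + 1.2256, 0.0000 + -2.6283) = (1.2256, -2.6283)
link 1: phi[1] = -65 + 150 = 85 deg
  cos(85 deg) = 0.0872, sin(85 deg) = 0.9962
  joint[2] = (1.2256, -2.6283) + 9.5 * (0.0872, 0.9962) = (1.2256 + 0.8280, -2.6283 + 9.4638) = (2.0536, 6.8356)
End effector: (2.0536, 6.8356)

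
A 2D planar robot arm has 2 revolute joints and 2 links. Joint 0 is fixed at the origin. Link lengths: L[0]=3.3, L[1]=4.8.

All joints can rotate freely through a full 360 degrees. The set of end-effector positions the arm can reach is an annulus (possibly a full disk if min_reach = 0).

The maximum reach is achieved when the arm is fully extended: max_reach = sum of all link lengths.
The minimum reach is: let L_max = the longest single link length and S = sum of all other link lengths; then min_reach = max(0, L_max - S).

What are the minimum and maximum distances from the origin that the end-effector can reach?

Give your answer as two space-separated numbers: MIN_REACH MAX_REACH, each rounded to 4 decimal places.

Link lengths: [3.3, 4.8]
max_reach = 3.3 + 4.8 = 8.1
L_max = max([3.3, 4.8]) = 4.8
S (sum of others) = 8.1 - 4.8 = 3.3
min_reach = max(0, 4.8 - 3.3) = max(0, 1.5) = 1.5

Answer: 1.5000 8.1000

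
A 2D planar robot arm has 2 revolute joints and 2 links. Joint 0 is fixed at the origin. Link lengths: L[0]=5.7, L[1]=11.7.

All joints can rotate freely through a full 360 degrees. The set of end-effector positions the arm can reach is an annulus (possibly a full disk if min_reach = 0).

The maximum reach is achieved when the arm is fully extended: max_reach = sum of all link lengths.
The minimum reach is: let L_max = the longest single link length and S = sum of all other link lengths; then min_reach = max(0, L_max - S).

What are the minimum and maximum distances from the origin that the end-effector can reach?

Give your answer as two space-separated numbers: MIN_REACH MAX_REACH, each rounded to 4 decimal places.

Link lengths: [5.7, 11.7]
max_reach = 5.7 + 11.7 = 17.4
L_max = max([5.7, 11.7]) = 11.7
S (sum of others) = 17.4 - 11.7 = 5.7
min_reach = max(0, 11.7 - 5.7) = max(0, 6) = 6

Answer: 6.0000 17.4000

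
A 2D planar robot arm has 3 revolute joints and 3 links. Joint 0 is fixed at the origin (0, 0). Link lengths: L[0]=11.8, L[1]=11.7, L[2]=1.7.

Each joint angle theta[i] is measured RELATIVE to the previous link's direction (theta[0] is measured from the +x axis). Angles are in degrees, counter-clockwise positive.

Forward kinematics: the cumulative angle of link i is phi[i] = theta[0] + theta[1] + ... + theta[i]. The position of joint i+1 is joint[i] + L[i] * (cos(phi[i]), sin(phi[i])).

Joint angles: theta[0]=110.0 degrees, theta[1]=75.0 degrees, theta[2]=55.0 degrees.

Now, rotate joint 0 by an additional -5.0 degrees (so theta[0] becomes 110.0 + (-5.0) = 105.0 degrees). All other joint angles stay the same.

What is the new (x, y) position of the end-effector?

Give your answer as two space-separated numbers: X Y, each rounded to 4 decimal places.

joint[0] = (0.0000, 0.0000)  (base)
link 0: phi[0] = 105 = 105 deg
  cos(105 deg) = -0.2588, sin(105 deg) = 0.9659
  joint[1] = (0.0000, 0.0000) + 11.8 * (-0.2588, 0.9659) = (0.0000 + -3.0541, 0.0000 + 11.3979) = (-3.0541, 11.3979)
link 1: phi[1] = 105 + 75 = 180 deg
  cos(180 deg) = -1.0000, sin(180 deg) = 0.0000
  joint[2] = (-3.0541, 11.3979) + 11.7 * (-1.0000, 0.0000) = (-3.0541 + -11.7000, 11.3979 + 0.0000) = (-14.7541, 11.3979)
link 2: phi[2] = 105 + 75 + 55 = 235 deg
  cos(235 deg) = -0.5736, sin(235 deg) = -0.8192
  joint[3] = (-14.7541, 11.3979) + 1.7 * (-0.5736, -0.8192) = (-14.7541 + -0.9751, 11.3979 + -1.3926) = (-15.7291, 10.0054)
End effector: (-15.7291, 10.0054)

Answer: -15.7291 10.0054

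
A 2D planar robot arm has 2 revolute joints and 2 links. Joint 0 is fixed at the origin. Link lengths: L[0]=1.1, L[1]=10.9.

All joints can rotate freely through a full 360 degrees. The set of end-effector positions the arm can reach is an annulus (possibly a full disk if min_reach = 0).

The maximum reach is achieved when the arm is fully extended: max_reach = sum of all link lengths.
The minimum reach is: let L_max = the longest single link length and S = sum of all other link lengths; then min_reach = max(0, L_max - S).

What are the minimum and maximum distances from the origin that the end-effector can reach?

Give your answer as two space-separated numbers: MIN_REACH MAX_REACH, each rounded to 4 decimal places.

Answer: 9.8000 12.0000

Derivation:
Link lengths: [1.1, 10.9]
max_reach = 1.1 + 10.9 = 12
L_max = max([1.1, 10.9]) = 10.9
S (sum of others) = 12 - 10.9 = 1.1
min_reach = max(0, 10.9 - 1.1) = max(0, 9.8) = 9.8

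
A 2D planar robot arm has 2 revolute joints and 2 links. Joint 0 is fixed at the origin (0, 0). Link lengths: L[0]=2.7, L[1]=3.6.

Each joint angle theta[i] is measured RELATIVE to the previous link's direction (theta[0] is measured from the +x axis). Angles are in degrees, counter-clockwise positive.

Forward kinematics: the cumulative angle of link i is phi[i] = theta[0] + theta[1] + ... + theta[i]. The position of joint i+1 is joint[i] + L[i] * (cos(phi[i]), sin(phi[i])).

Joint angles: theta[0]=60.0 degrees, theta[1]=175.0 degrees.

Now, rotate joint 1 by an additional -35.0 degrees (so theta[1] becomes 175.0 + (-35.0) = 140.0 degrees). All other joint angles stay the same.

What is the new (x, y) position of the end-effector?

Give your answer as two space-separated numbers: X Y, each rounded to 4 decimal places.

joint[0] = (0.0000, 0.0000)  (base)
link 0: phi[0] = 60 = 60 deg
  cos(60 deg) = 0.5000, sin(60 deg) = 0.8660
  joint[1] = (0.0000, 0.0000) + 2.7 * (0.5000, 0.8660) = (0.0000 + 1.3500, 0.0000 + 2.3383) = (1.3500, 2.3383)
link 1: phi[1] = 60 + 140 = 200 deg
  cos(200 deg) = -0.9397, sin(200 deg) = -0.3420
  joint[2] = (1.3500, 2.3383) + 3.6 * (-0.9397, -0.3420) = (1.3500 + -3.3829, 2.3383 + -1.2313) = (-2.0329, 1.1070)
End effector: (-2.0329, 1.1070)

Answer: -2.0329 1.1070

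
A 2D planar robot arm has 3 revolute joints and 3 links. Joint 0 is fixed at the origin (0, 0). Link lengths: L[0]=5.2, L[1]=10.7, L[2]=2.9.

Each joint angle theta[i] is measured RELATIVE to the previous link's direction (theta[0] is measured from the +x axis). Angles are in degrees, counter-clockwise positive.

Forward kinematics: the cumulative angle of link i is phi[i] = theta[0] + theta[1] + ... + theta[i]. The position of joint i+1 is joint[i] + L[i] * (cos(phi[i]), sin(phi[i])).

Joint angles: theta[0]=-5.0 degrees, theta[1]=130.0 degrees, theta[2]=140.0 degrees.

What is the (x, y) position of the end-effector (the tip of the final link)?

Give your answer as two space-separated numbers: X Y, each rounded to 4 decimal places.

joint[0] = (0.0000, 0.0000)  (base)
link 0: phi[0] = -5 = -5 deg
  cos(-5 deg) = 0.9962, sin(-5 deg) = -0.0872
  joint[1] = (0.0000, 0.0000) + 5.2 * (0.9962, -0.0872) = (0.0000 + 5.1802, 0.0000 + -0.4532) = (5.1802, -0.4532)
link 1: phi[1] = -5 + 130 = 125 deg
  cos(125 deg) = -0.5736, sin(125 deg) = 0.8192
  joint[2] = (5.1802, -0.4532) + 10.7 * (-0.5736, 0.8192) = (5.1802 + -6.1373, -0.4532 + 8.7649) = (-0.9571, 8.3117)
link 2: phi[2] = -5 + 130 + 140 = 265 deg
  cos(265 deg) = -0.0872, sin(265 deg) = -0.9962
  joint[3] = (-0.9571, 8.3117) + 2.9 * (-0.0872, -0.9962) = (-0.9571 + -0.2528, 8.3117 + -2.8890) = (-1.2098, 5.4228)
End effector: (-1.2098, 5.4228)

Answer: -1.2098 5.4228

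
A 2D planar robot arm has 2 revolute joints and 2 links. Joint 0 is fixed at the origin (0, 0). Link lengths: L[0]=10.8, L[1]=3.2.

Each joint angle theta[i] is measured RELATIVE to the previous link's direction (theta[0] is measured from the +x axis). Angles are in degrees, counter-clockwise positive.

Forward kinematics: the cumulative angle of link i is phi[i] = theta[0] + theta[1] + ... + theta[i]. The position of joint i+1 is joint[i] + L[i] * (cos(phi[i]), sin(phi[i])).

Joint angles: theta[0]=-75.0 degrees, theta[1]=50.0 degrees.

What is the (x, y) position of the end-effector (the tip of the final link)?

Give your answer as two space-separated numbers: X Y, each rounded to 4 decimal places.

joint[0] = (0.0000, 0.0000)  (base)
link 0: phi[0] = -75 = -75 deg
  cos(-75 deg) = 0.2588, sin(-75 deg) = -0.9659
  joint[1] = (0.0000, 0.0000) + 10.8 * (0.2588, -0.9659) = (0.0000 + 2.7952, 0.0000 + -10.4320) = (2.7952, -10.4320)
link 1: phi[1] = -75 + 50 = -25 deg
  cos(-25 deg) = 0.9063, sin(-25 deg) = -0.4226
  joint[2] = (2.7952, -10.4320) + 3.2 * (0.9063, -0.4226) = (2.7952 + 2.9002, -10.4320 + -1.3524) = (5.6954, -11.7844)
End effector: (5.6954, -11.7844)

Answer: 5.6954 -11.7844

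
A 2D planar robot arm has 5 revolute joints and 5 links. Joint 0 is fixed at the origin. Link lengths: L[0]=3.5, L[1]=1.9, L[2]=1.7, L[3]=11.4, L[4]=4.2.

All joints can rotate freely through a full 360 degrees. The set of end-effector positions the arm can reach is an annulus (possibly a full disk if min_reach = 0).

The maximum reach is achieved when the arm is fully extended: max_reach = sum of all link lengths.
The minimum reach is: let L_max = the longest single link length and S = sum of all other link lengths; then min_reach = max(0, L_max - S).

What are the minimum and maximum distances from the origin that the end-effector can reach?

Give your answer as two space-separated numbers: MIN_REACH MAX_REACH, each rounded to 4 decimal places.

Answer: 0.1000 22.7000

Derivation:
Link lengths: [3.5, 1.9, 1.7, 11.4, 4.2]
max_reach = 3.5 + 1.9 + 1.7 + 11.4 + 4.2 = 22.7
L_max = max([3.5, 1.9, 1.7, 11.4, 4.2]) = 11.4
S (sum of others) = 22.7 - 11.4 = 11.3
min_reach = max(0, 11.4 - 11.3) = max(0, 0.1) = 0.1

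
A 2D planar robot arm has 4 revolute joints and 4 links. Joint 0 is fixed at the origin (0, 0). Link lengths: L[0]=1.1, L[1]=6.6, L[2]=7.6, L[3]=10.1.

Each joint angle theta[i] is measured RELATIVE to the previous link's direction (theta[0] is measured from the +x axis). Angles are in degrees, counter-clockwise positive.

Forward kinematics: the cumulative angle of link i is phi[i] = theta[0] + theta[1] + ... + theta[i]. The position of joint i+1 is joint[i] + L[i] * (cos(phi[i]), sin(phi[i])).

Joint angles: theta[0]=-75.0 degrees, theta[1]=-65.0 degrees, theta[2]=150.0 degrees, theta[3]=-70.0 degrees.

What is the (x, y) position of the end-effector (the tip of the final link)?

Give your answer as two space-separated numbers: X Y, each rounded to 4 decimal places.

Answer: 7.7633 -12.7320

Derivation:
joint[0] = (0.0000, 0.0000)  (base)
link 0: phi[0] = -75 = -75 deg
  cos(-75 deg) = 0.2588, sin(-75 deg) = -0.9659
  joint[1] = (0.0000, 0.0000) + 1.1 * (0.2588, -0.9659) = (0.0000 + 0.2847, 0.0000 + -1.0625) = (0.2847, -1.0625)
link 1: phi[1] = -75 + -65 = -140 deg
  cos(-140 deg) = -0.7660, sin(-140 deg) = -0.6428
  joint[2] = (0.2847, -1.0625) + 6.6 * (-0.7660, -0.6428) = (0.2847 + -5.0559, -1.0625 + -4.2424) = (-4.7712, -5.3049)
link 2: phi[2] = -75 + -65 + 150 = 10 deg
  cos(10 deg) = 0.9848, sin(10 deg) = 0.1736
  joint[3] = (-4.7712, -5.3049) + 7.6 * (0.9848, 0.1736) = (-4.7712 + 7.4845, -5.3049 + 1.3197) = (2.7133, -3.9852)
link 3: phi[3] = -75 + -65 + 150 + -70 = -60 deg
  cos(-60 deg) = 0.5000, sin(-60 deg) = -0.8660
  joint[4] = (2.7133, -3.9852) + 10.1 * (0.5000, -0.8660) = (2.7133 + 5.0500, -3.9852 + -8.7469) = (7.7633, -12.7320)
End effector: (7.7633, -12.7320)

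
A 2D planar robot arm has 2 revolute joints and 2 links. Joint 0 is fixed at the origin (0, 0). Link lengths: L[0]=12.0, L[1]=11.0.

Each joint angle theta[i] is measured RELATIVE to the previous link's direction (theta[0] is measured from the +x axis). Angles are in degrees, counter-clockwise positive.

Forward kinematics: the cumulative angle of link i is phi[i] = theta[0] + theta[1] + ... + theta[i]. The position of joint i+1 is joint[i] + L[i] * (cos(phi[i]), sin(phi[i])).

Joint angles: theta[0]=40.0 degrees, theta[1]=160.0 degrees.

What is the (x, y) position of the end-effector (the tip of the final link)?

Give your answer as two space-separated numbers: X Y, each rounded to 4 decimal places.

joint[0] = (0.0000, 0.0000)  (base)
link 0: phi[0] = 40 = 40 deg
  cos(40 deg) = 0.7660, sin(40 deg) = 0.6428
  joint[1] = (0.0000, 0.0000) + 12 * (0.7660, 0.6428) = (0.0000 + 9.1925, 0.0000 + 7.7135) = (9.1925, 7.7135)
link 1: phi[1] = 40 + 160 = 200 deg
  cos(200 deg) = -0.9397, sin(200 deg) = -0.3420
  joint[2] = (9.1925, 7.7135) + 11 * (-0.9397, -0.3420) = (9.1925 + -10.3366, 7.7135 + -3.7622) = (-1.1441, 3.9512)
End effector: (-1.1441, 3.9512)

Answer: -1.1441 3.9512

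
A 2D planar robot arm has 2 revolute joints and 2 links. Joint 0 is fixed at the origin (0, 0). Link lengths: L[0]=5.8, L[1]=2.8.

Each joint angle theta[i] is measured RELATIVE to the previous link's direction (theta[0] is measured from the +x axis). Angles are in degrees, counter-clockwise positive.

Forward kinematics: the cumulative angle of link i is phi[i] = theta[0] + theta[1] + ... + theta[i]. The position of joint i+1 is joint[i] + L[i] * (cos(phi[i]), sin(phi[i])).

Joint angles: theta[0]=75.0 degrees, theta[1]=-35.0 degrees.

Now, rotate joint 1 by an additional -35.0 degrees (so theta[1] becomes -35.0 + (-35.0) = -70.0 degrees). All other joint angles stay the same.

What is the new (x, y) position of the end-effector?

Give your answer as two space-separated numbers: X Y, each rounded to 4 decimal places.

Answer: 4.2905 5.8464

Derivation:
joint[0] = (0.0000, 0.0000)  (base)
link 0: phi[0] = 75 = 75 deg
  cos(75 deg) = 0.2588, sin(75 deg) = 0.9659
  joint[1] = (0.0000, 0.0000) + 5.8 * (0.2588, 0.9659) = (0.0000 + 1.5012, 0.0000 + 5.6024) = (1.5012, 5.6024)
link 1: phi[1] = 75 + -70 = 5 deg
  cos(5 deg) = 0.9962, sin(5 deg) = 0.0872
  joint[2] = (1.5012, 5.6024) + 2.8 * (0.9962, 0.0872) = (1.5012 + 2.7893, 5.6024 + 0.2440) = (4.2905, 5.8464)
End effector: (4.2905, 5.8464)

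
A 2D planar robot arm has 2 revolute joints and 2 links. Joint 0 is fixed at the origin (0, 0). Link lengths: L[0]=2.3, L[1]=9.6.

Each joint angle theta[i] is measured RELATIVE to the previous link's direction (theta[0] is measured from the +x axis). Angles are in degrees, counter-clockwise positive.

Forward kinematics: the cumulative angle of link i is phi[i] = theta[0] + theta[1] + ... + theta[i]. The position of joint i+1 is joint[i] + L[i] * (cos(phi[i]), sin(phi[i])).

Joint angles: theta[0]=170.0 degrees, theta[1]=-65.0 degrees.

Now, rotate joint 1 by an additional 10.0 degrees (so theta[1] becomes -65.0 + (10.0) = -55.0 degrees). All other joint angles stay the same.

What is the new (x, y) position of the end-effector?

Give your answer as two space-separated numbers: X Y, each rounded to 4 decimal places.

joint[0] = (0.0000, 0.0000)  (base)
link 0: phi[0] = 170 = 170 deg
  cos(170 deg) = -0.9848, sin(170 deg) = 0.1736
  joint[1] = (0.0000, 0.0000) + 2.3 * (-0.9848, 0.1736) = (0.0000 + -2.2651, 0.0000 + 0.3994) = (-2.2651, 0.3994)
link 1: phi[1] = 170 + -55 = 115 deg
  cos(115 deg) = -0.4226, sin(115 deg) = 0.9063
  joint[2] = (-2.2651, 0.3994) + 9.6 * (-0.4226, 0.9063) = (-2.2651 + -4.0571, 0.3994 + 8.7006) = (-6.3222, 9.0999)
End effector: (-6.3222, 9.0999)

Answer: -6.3222 9.0999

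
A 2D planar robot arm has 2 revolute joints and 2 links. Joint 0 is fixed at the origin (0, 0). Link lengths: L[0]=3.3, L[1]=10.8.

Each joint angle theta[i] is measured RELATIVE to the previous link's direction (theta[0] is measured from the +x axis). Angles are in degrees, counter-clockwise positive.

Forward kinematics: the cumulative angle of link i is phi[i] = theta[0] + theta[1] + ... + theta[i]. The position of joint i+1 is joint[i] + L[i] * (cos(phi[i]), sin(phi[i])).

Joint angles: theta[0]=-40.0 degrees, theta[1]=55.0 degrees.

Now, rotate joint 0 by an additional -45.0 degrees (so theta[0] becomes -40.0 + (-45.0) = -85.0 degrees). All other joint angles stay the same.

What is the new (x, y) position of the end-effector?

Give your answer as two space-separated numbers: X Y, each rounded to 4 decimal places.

joint[0] = (0.0000, 0.0000)  (base)
link 0: phi[0] = -85 = -85 deg
  cos(-85 deg) = 0.0872, sin(-85 deg) = -0.9962
  joint[1] = (0.0000, 0.0000) + 3.3 * (0.0872, -0.9962) = (0.0000 + 0.2876, 0.0000 + -3.2874) = (0.2876, -3.2874)
link 1: phi[1] = -85 + 55 = -30 deg
  cos(-30 deg) = 0.8660, sin(-30 deg) = -0.5000
  joint[2] = (0.2876, -3.2874) + 10.8 * (0.8660, -0.5000) = (0.2876 + 9.3531, -3.2874 + -5.4000) = (9.6407, -8.6874)
End effector: (9.6407, -8.6874)

Answer: 9.6407 -8.6874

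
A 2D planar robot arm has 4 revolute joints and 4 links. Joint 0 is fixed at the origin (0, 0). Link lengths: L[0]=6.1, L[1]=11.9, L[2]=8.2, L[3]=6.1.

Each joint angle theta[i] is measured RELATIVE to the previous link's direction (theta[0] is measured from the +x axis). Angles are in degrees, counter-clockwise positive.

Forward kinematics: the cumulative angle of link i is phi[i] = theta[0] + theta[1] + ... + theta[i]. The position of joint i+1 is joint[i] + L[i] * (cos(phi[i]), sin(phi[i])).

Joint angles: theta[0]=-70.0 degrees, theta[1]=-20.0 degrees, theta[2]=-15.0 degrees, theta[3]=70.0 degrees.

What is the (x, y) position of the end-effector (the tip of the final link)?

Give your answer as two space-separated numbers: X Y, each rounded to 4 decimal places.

joint[0] = (0.0000, 0.0000)  (base)
link 0: phi[0] = -70 = -70 deg
  cos(-70 deg) = 0.3420, sin(-70 deg) = -0.9397
  joint[1] = (0.0000, 0.0000) + 6.1 * (0.3420, -0.9397) = (0.0000 + 2.0863, 0.0000 + -5.7321) = (2.0863, -5.7321)
link 1: phi[1] = -70 + -20 = -90 deg
  cos(-90 deg) = 0.0000, sin(-90 deg) = -1.0000
  joint[2] = (2.0863, -5.7321) + 11.9 * (0.0000, -1.0000) = (2.0863 + 0.0000, -5.7321 + -11.9000) = (2.0863, -17.6321)
link 2: phi[2] = -70 + -20 + -15 = -105 deg
  cos(-105 deg) = -0.2588, sin(-105 deg) = -0.9659
  joint[3] = (2.0863, -17.6321) + 8.2 * (-0.2588, -0.9659) = (2.0863 + -2.1223, -17.6321 + -7.9206) = (-0.0360, -25.5527)
link 3: phi[3] = -70 + -20 + -15 + 70 = -35 deg
  cos(-35 deg) = 0.8192, sin(-35 deg) = -0.5736
  joint[4] = (-0.0360, -25.5527) + 6.1 * (0.8192, -0.5736) = (-0.0360 + 4.9968, -25.5527 + -3.4988) = (4.9608, -29.0515)
End effector: (4.9608, -29.0515)

Answer: 4.9608 -29.0515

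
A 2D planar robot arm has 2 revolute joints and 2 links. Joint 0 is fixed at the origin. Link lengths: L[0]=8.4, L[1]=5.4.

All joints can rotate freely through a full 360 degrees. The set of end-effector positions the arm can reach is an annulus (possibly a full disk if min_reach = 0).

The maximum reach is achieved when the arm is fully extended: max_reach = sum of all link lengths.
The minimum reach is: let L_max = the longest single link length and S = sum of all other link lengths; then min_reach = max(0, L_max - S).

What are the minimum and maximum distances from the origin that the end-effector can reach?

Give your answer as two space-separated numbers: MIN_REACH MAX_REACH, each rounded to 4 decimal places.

Link lengths: [8.4, 5.4]
max_reach = 8.4 + 5.4 = 13.8
L_max = max([8.4, 5.4]) = 8.4
S (sum of others) = 13.8 - 8.4 = 5.4
min_reach = max(0, 8.4 - 5.4) = max(0, 3) = 3

Answer: 3.0000 13.8000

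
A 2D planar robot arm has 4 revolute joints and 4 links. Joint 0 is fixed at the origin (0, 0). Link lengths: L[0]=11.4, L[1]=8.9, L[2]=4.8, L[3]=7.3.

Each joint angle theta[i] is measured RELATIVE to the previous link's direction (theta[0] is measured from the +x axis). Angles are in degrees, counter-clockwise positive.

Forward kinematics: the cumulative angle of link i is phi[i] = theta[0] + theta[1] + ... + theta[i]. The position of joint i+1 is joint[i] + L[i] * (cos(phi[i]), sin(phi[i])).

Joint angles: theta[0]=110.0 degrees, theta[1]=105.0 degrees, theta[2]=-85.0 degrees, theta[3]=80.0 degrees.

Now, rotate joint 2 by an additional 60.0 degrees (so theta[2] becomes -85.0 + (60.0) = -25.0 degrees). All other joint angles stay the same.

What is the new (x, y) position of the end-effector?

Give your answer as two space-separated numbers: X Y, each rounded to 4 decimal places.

joint[0] = (0.0000, 0.0000)  (base)
link 0: phi[0] = 110 = 110 deg
  cos(110 deg) = -0.3420, sin(110 deg) = 0.9397
  joint[1] = (0.0000, 0.0000) + 11.4 * (-0.3420, 0.9397) = (0.0000 + -3.8990, 0.0000 + 10.7125) = (-3.8990, 10.7125)
link 1: phi[1] = 110 + 105 = 215 deg
  cos(215 deg) = -0.8192, sin(215 deg) = -0.5736
  joint[2] = (-3.8990, 10.7125) + 8.9 * (-0.8192, -0.5736) = (-3.8990 + -7.2905, 10.7125 + -5.1048) = (-11.1895, 5.6077)
link 2: phi[2] = 110 + 105 + -25 = 190 deg
  cos(190 deg) = -0.9848, sin(190 deg) = -0.1736
  joint[3] = (-11.1895, 5.6077) + 4.8 * (-0.9848, -0.1736) = (-11.1895 + -4.7271, 5.6077 + -0.8335) = (-15.9166, 4.7742)
link 3: phi[3] = 110 + 105 + -25 + 80 = 270 deg
  cos(270 deg) = -0.0000, sin(270 deg) = -1.0000
  joint[4] = (-15.9166, 4.7742) + 7.3 * (-0.0000, -1.0000) = (-15.9166 + -0.0000, 4.7742 + -7.3000) = (-15.9166, -2.5258)
End effector: (-15.9166, -2.5258)

Answer: -15.9166 -2.5258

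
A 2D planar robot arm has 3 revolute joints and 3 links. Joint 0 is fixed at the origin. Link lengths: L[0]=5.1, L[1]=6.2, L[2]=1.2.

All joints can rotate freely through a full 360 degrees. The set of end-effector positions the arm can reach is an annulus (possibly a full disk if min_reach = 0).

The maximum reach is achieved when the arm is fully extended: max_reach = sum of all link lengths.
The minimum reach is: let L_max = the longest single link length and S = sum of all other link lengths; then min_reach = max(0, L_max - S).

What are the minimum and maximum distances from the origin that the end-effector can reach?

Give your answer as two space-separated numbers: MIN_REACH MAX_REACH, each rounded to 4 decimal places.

Link lengths: [5.1, 6.2, 1.2]
max_reach = 5.1 + 6.2 + 1.2 = 12.5
L_max = max([5.1, 6.2, 1.2]) = 6.2
S (sum of others) = 12.5 - 6.2 = 6.3
min_reach = max(0, 6.2 - 6.3) = max(0, -0.1) = 0

Answer: 0.0000 12.5000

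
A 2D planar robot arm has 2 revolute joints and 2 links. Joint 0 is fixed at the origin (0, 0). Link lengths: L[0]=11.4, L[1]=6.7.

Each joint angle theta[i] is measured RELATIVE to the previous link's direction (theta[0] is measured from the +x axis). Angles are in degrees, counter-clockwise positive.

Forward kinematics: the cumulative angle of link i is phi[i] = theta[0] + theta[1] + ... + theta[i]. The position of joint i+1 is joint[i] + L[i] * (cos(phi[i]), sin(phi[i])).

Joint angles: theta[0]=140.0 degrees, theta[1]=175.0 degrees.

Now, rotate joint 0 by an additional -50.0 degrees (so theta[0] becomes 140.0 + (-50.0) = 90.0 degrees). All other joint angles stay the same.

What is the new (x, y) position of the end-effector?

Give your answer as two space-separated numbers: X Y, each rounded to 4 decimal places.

joint[0] = (0.0000, 0.0000)  (base)
link 0: phi[0] = 90 = 90 deg
  cos(90 deg) = 0.0000, sin(90 deg) = 1.0000
  joint[1] = (0.0000, 0.0000) + 11.4 * (0.0000, 1.0000) = (0.0000 + 0.0000, 0.0000 + 11.4000) = (0.0000, 11.4000)
link 1: phi[1] = 90 + 175 = 265 deg
  cos(265 deg) = -0.0872, sin(265 deg) = -0.9962
  joint[2] = (0.0000, 11.4000) + 6.7 * (-0.0872, -0.9962) = (0.0000 + -0.5839, 11.4000 + -6.6745) = (-0.5839, 4.7255)
End effector: (-0.5839, 4.7255)

Answer: -0.5839 4.7255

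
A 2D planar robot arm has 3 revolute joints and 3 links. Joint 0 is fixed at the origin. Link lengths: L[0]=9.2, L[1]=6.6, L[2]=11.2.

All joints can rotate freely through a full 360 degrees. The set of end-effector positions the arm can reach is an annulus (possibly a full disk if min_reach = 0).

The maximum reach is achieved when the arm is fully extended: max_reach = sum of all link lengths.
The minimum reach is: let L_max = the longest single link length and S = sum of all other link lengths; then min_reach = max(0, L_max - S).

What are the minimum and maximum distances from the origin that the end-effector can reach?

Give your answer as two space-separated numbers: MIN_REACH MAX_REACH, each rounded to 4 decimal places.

Answer: 0.0000 27.0000

Derivation:
Link lengths: [9.2, 6.6, 11.2]
max_reach = 9.2 + 6.6 + 11.2 = 27
L_max = max([9.2, 6.6, 11.2]) = 11.2
S (sum of others) = 27 - 11.2 = 15.8
min_reach = max(0, 11.2 - 15.8) = max(0, -4.6) = 0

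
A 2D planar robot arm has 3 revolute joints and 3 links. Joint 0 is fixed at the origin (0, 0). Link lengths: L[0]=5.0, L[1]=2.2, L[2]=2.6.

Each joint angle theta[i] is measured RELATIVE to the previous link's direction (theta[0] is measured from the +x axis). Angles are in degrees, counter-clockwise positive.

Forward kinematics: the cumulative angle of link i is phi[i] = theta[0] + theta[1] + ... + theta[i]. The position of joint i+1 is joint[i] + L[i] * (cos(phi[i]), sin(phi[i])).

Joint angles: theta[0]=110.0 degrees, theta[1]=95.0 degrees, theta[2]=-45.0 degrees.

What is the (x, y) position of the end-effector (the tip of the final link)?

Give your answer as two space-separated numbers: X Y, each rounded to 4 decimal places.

joint[0] = (0.0000, 0.0000)  (base)
link 0: phi[0] = 110 = 110 deg
  cos(110 deg) = -0.3420, sin(110 deg) = 0.9397
  joint[1] = (0.0000, 0.0000) + 5 * (-0.3420, 0.9397) = (0.0000 + -1.7101, 0.0000 + 4.6985) = (-1.7101, 4.6985)
link 1: phi[1] = 110 + 95 = 205 deg
  cos(205 deg) = -0.9063, sin(205 deg) = -0.4226
  joint[2] = (-1.7101, 4.6985) + 2.2 * (-0.9063, -0.4226) = (-1.7101 + -1.9939, 4.6985 + -0.9298) = (-3.7040, 3.7687)
link 2: phi[2] = 110 + 95 + -45 = 160 deg
  cos(160 deg) = -0.9397, sin(160 deg) = 0.3420
  joint[3] = (-3.7040, 3.7687) + 2.6 * (-0.9397, 0.3420) = (-3.7040 + -2.4432, 3.7687 + 0.8893) = (-6.1472, 4.6580)
End effector: (-6.1472, 4.6580)

Answer: -6.1472 4.6580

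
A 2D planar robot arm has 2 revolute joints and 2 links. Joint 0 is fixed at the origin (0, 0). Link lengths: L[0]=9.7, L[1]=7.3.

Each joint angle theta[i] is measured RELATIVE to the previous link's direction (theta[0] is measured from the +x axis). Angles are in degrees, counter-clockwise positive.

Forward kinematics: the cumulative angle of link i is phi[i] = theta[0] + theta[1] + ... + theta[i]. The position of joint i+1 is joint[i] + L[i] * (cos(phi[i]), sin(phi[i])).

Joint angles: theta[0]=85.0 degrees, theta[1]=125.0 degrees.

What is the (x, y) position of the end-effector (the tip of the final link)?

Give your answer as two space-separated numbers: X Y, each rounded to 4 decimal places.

Answer: -5.4766 6.0131

Derivation:
joint[0] = (0.0000, 0.0000)  (base)
link 0: phi[0] = 85 = 85 deg
  cos(85 deg) = 0.0872, sin(85 deg) = 0.9962
  joint[1] = (0.0000, 0.0000) + 9.7 * (0.0872, 0.9962) = (0.0000 + 0.8454, 0.0000 + 9.6631) = (0.8454, 9.6631)
link 1: phi[1] = 85 + 125 = 210 deg
  cos(210 deg) = -0.8660, sin(210 deg) = -0.5000
  joint[2] = (0.8454, 9.6631) + 7.3 * (-0.8660, -0.5000) = (0.8454 + -6.3220, 9.6631 + -3.6500) = (-5.4766, 6.0131)
End effector: (-5.4766, 6.0131)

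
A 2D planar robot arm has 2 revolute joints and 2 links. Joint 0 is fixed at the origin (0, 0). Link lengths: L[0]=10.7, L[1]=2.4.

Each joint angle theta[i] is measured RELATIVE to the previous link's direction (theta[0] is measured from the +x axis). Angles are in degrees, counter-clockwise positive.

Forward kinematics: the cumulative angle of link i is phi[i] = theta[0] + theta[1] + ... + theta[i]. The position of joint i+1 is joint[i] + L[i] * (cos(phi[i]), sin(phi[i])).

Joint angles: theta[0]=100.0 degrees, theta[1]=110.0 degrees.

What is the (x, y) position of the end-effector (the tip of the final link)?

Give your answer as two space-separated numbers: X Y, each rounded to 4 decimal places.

Answer: -3.9365 9.3374

Derivation:
joint[0] = (0.0000, 0.0000)  (base)
link 0: phi[0] = 100 = 100 deg
  cos(100 deg) = -0.1736, sin(100 deg) = 0.9848
  joint[1] = (0.0000, 0.0000) + 10.7 * (-0.1736, 0.9848) = (0.0000 + -1.8580, 0.0000 + 10.5374) = (-1.8580, 10.5374)
link 1: phi[1] = 100 + 110 = 210 deg
  cos(210 deg) = -0.8660, sin(210 deg) = -0.5000
  joint[2] = (-1.8580, 10.5374) + 2.4 * (-0.8660, -0.5000) = (-1.8580 + -2.0785, 10.5374 + -1.2000) = (-3.9365, 9.3374)
End effector: (-3.9365, 9.3374)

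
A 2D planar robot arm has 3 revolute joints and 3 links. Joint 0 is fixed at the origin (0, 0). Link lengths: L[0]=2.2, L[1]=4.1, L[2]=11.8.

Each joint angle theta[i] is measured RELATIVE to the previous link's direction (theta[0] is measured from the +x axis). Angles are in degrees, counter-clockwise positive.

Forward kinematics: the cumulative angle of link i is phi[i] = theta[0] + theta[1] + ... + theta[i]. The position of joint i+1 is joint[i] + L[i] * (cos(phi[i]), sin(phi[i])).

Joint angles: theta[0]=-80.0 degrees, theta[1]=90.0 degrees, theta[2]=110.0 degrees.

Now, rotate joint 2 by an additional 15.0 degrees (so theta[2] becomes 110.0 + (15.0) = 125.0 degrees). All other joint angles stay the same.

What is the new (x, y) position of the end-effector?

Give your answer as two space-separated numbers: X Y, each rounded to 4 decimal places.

Answer: -3.9241 6.8892

Derivation:
joint[0] = (0.0000, 0.0000)  (base)
link 0: phi[0] = -80 = -80 deg
  cos(-80 deg) = 0.1736, sin(-80 deg) = -0.9848
  joint[1] = (0.0000, 0.0000) + 2.2 * (0.1736, -0.9848) = (0.0000 + 0.3820, 0.0000 + -2.1666) = (0.3820, -2.1666)
link 1: phi[1] = -80 + 90 = 10 deg
  cos(10 deg) = 0.9848, sin(10 deg) = 0.1736
  joint[2] = (0.3820, -2.1666) + 4.1 * (0.9848, 0.1736) = (0.3820 + 4.0377, -2.1666 + 0.7120) = (4.4197, -1.4546)
link 2: phi[2] = -80 + 90 + 125 = 135 deg
  cos(135 deg) = -0.7071, sin(135 deg) = 0.7071
  joint[3] = (4.4197, -1.4546) + 11.8 * (-0.7071, 0.7071) = (4.4197 + -8.3439, -1.4546 + 8.3439) = (-3.9241, 6.8892)
End effector: (-3.9241, 6.8892)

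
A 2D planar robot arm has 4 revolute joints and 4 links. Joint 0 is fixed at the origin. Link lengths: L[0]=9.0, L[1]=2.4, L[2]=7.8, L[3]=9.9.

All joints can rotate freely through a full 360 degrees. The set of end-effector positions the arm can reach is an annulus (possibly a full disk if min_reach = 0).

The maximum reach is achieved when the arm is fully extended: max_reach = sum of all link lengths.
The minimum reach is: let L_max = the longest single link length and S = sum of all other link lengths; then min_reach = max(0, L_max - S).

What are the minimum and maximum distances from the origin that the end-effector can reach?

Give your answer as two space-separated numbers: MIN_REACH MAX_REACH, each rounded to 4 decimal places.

Answer: 0.0000 29.1000

Derivation:
Link lengths: [9.0, 2.4, 7.8, 9.9]
max_reach = 9 + 2.4 + 7.8 + 9.9 = 29.1
L_max = max([9.0, 2.4, 7.8, 9.9]) = 9.9
S (sum of others) = 29.1 - 9.9 = 19.2
min_reach = max(0, 9.9 - 19.2) = max(0, -9.3) = 0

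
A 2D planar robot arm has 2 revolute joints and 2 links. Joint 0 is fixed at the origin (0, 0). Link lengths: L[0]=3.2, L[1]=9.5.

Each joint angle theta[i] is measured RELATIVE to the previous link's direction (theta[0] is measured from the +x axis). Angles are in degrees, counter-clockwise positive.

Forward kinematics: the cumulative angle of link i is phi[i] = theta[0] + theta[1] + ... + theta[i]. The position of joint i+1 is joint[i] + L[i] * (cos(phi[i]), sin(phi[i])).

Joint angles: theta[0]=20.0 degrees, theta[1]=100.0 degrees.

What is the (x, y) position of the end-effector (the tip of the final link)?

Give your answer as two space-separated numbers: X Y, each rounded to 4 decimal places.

joint[0] = (0.0000, 0.0000)  (base)
link 0: phi[0] = 20 = 20 deg
  cos(20 deg) = 0.9397, sin(20 deg) = 0.3420
  joint[1] = (0.0000, 0.0000) + 3.2 * (0.9397, 0.3420) = (0.0000 + 3.0070, 0.0000 + 1.0945) = (3.0070, 1.0945)
link 1: phi[1] = 20 + 100 = 120 deg
  cos(120 deg) = -0.5000, sin(120 deg) = 0.8660
  joint[2] = (3.0070, 1.0945) + 9.5 * (-0.5000, 0.8660) = (3.0070 + -4.7500, 1.0945 + 8.2272) = (-1.7430, 9.3217)
End effector: (-1.7430, 9.3217)

Answer: -1.7430 9.3217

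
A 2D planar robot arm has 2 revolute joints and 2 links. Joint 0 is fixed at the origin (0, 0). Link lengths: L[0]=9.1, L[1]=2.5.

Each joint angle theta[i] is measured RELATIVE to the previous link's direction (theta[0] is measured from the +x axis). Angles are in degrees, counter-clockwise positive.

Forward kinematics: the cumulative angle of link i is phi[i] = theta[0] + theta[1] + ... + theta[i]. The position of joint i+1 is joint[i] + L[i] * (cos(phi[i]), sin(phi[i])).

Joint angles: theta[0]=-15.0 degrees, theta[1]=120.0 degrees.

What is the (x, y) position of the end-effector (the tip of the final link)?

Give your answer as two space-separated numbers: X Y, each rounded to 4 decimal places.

joint[0] = (0.0000, 0.0000)  (base)
link 0: phi[0] = -15 = -15 deg
  cos(-15 deg) = 0.9659, sin(-15 deg) = -0.2588
  joint[1] = (0.0000, 0.0000) + 9.1 * (0.9659, -0.2588) = (0.0000 + 8.7899, 0.0000 + -2.3553) = (8.7899, -2.3553)
link 1: phi[1] = -15 + 120 = 105 deg
  cos(105 deg) = -0.2588, sin(105 deg) = 0.9659
  joint[2] = (8.7899, -2.3553) + 2.5 * (-0.2588, 0.9659) = (8.7899 + -0.6470, -2.3553 + 2.4148) = (8.1429, 0.0596)
End effector: (8.1429, 0.0596)

Answer: 8.1429 0.0596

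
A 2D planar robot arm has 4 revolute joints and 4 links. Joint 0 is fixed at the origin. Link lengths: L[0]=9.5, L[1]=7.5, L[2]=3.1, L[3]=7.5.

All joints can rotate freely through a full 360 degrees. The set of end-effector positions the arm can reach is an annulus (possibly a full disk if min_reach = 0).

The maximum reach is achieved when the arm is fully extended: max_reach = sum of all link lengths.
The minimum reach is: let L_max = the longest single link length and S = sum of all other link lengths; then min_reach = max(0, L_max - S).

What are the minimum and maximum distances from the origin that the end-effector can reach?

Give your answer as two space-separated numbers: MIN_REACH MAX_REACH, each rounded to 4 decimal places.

Link lengths: [9.5, 7.5, 3.1, 7.5]
max_reach = 9.5 + 7.5 + 3.1 + 7.5 = 27.6
L_max = max([9.5, 7.5, 3.1, 7.5]) = 9.5
S (sum of others) = 27.6 - 9.5 = 18.1
min_reach = max(0, 9.5 - 18.1) = max(0, -8.6) = 0

Answer: 0.0000 27.6000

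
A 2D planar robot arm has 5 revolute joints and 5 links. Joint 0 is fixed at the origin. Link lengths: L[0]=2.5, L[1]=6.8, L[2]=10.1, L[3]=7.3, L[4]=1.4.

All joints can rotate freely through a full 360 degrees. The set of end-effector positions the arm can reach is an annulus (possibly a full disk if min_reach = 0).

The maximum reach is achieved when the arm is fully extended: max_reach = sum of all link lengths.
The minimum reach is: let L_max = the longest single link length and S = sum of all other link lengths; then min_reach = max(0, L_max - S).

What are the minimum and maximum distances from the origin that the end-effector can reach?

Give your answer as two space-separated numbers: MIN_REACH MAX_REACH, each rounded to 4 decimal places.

Answer: 0.0000 28.1000

Derivation:
Link lengths: [2.5, 6.8, 10.1, 7.3, 1.4]
max_reach = 2.5 + 6.8 + 10.1 + 7.3 + 1.4 = 28.1
L_max = max([2.5, 6.8, 10.1, 7.3, 1.4]) = 10.1
S (sum of others) = 28.1 - 10.1 = 18
min_reach = max(0, 10.1 - 18) = max(0, -7.9) = 0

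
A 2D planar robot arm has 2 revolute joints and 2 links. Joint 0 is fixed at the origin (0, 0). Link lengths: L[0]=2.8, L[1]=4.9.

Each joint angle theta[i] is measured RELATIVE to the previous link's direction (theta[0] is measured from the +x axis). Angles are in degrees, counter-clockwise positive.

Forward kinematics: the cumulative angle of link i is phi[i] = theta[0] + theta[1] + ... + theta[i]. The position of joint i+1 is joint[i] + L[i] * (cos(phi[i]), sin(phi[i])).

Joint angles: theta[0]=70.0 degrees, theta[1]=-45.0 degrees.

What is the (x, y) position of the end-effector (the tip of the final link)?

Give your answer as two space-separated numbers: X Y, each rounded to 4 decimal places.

joint[0] = (0.0000, 0.0000)  (base)
link 0: phi[0] = 70 = 70 deg
  cos(70 deg) = 0.3420, sin(70 deg) = 0.9397
  joint[1] = (0.0000, 0.0000) + 2.8 * (0.3420, 0.9397) = (0.0000 + 0.9577, 0.0000 + 2.6311) = (0.9577, 2.6311)
link 1: phi[1] = 70 + -45 = 25 deg
  cos(25 deg) = 0.9063, sin(25 deg) = 0.4226
  joint[2] = (0.9577, 2.6311) + 4.9 * (0.9063, 0.4226) = (0.9577 + 4.4409, 2.6311 + 2.0708) = (5.3986, 4.7020)
End effector: (5.3986, 4.7020)

Answer: 5.3986 4.7020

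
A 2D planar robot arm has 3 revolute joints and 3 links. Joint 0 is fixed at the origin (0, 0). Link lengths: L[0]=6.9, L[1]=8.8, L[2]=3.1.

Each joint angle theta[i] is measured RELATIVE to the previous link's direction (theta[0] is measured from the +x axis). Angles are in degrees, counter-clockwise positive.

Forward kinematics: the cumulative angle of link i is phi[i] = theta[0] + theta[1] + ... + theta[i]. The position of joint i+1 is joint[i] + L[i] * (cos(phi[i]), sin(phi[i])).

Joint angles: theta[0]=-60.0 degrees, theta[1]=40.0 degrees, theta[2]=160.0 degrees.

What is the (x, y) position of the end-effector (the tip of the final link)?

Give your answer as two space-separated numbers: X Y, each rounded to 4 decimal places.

joint[0] = (0.0000, 0.0000)  (base)
link 0: phi[0] = -60 = -60 deg
  cos(-60 deg) = 0.5000, sin(-60 deg) = -0.8660
  joint[1] = (0.0000, 0.0000) + 6.9 * (0.5000, -0.8660) = (0.0000 + 3.4500, 0.0000 + -5.9756) = (3.4500, -5.9756)
link 1: phi[1] = -60 + 40 = -20 deg
  cos(-20 deg) = 0.9397, sin(-20 deg) = -0.3420
  joint[2] = (3.4500, -5.9756) + 8.8 * (0.9397, -0.3420) = (3.4500 + 8.2693, -5.9756 + -3.0098) = (11.7193, -8.9854)
link 2: phi[2] = -60 + 40 + 160 = 140 deg
  cos(140 deg) = -0.7660, sin(140 deg) = 0.6428
  joint[3] = (11.7193, -8.9854) + 3.1 * (-0.7660, 0.6428) = (11.7193 + -2.3747, -8.9854 + 1.9926) = (9.3446, -6.9927)
End effector: (9.3446, -6.9927)

Answer: 9.3446 -6.9927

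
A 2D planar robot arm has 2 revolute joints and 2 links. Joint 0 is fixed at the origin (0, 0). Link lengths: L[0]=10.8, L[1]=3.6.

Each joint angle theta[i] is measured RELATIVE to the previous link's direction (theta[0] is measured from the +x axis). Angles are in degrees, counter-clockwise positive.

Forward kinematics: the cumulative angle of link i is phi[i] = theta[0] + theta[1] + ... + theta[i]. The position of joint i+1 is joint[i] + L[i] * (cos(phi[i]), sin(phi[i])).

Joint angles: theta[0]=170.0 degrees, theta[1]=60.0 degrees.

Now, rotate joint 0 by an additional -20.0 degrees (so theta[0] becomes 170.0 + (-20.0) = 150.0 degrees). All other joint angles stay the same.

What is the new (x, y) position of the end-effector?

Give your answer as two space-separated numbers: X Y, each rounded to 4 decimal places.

Answer: -12.4708 3.6000

Derivation:
joint[0] = (0.0000, 0.0000)  (base)
link 0: phi[0] = 150 = 150 deg
  cos(150 deg) = -0.8660, sin(150 deg) = 0.5000
  joint[1] = (0.0000, 0.0000) + 10.8 * (-0.8660, 0.5000) = (0.0000 + -9.3531, 0.0000 + 5.4000) = (-9.3531, 5.4000)
link 1: phi[1] = 150 + 60 = 210 deg
  cos(210 deg) = -0.8660, sin(210 deg) = -0.5000
  joint[2] = (-9.3531, 5.4000) + 3.6 * (-0.8660, -0.5000) = (-9.3531 + -3.1177, 5.4000 + -1.8000) = (-12.4708, 3.6000)
End effector: (-12.4708, 3.6000)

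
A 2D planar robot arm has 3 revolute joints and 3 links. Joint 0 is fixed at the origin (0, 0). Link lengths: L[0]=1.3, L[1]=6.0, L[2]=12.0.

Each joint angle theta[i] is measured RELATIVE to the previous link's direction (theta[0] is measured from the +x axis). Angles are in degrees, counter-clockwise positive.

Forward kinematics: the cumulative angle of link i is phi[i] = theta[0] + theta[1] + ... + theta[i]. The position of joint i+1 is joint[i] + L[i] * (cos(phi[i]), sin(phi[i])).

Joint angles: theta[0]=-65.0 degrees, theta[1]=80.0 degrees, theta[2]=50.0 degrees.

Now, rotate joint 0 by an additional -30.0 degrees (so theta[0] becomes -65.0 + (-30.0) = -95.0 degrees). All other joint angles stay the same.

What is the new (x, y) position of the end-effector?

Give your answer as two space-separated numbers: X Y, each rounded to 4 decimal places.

joint[0] = (0.0000, 0.0000)  (base)
link 0: phi[0] = -95 = -95 deg
  cos(-95 deg) = -0.0872, sin(-95 deg) = -0.9962
  joint[1] = (0.0000, 0.0000) + 1.3 * (-0.0872, -0.9962) = (0.0000 + -0.1133, 0.0000 + -1.2951) = (-0.1133, -1.2951)
link 1: phi[1] = -95 + 80 = -15 deg
  cos(-15 deg) = 0.9659, sin(-15 deg) = -0.2588
  joint[2] = (-0.1133, -1.2951) + 6 * (0.9659, -0.2588) = (-0.1133 + 5.7956, -1.2951 + -1.5529) = (5.6823, -2.8480)
link 2: phi[2] = -95 + 80 + 50 = 35 deg
  cos(35 deg) = 0.8192, sin(35 deg) = 0.5736
  joint[3] = (5.6823, -2.8480) + 12 * (0.8192, 0.5736) = (5.6823 + 9.8298, -2.8480 + 6.8829) = (15.5121, 4.0349)
End effector: (15.5121, 4.0349)

Answer: 15.5121 4.0349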